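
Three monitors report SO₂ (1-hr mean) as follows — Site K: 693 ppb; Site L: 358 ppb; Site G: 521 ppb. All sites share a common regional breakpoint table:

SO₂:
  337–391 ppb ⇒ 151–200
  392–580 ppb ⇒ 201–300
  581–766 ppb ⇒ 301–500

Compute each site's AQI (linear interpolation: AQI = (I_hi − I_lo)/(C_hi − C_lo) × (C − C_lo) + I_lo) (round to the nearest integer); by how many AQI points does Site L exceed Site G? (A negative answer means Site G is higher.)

Site K 693: bracket 581–766 → index 301–500; slope 199/185, offset 112.
AQI = 301 + 199/185·112 ≈ 421.48 ⇒ 421.
Site L: 358 ∈ [337, 391] ↔ index [151, 200].
151 + (358−337)·(200−151)/(391−337) = 151 + 21·49/54 ≈ 170.06, so AQI = 170.
Site G: 521 ∈ [392, 580] ↔ index [201, 300].
201 + (521−392)·(300−201)/(580−392) = 201 + 129·99/188 ≈ 268.93, so AQI = 269.
AQIs: Site K=421, Site L=170, Site G=269. Site L (170) − Site G (269) = -99.

-99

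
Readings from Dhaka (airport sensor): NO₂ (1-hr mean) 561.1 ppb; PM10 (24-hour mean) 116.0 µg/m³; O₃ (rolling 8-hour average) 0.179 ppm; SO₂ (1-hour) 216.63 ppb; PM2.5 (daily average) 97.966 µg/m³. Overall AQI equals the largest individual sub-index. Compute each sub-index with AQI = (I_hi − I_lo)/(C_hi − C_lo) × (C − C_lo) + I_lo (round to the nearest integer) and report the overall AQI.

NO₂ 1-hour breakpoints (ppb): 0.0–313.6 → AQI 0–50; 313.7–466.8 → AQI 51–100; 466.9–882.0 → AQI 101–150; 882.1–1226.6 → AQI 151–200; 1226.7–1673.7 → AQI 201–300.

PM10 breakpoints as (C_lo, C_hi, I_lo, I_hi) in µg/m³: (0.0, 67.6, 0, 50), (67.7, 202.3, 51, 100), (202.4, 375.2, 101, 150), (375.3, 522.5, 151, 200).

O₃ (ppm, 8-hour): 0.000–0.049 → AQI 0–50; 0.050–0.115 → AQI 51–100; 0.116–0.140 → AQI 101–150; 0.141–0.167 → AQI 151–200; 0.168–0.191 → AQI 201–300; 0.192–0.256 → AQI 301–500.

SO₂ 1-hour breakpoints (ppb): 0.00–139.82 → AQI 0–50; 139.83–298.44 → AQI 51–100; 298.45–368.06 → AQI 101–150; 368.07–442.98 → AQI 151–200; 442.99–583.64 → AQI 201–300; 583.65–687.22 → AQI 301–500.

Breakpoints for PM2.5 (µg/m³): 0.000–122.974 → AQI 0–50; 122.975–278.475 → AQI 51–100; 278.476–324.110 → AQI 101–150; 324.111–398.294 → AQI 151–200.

248

NO₂: 561.1 ∈ [466.9, 882.0] ↔ index [101, 150].
101 + (561.1−466.9)·(150−101)/(882.0−466.9) = 101 + 94.2·49/415.1 ≈ 112.12, so AQI = 112.
PM10: row 67.7–202.3 (AQI 51–100). (100−51)·(116.0−67.7)/(202.3−67.7) + 51 = 49·48.3/134.6 + 51 ≈ 68.58 → 69.
O₃ 0.179: bracket 0.168–0.191 → index 201–300; slope 99/0.023, offset 0.011.
AQI = 201 + 99/0.023·0.011 ≈ 248.35 ⇒ 248.
SO₂ 216.63: bracket 139.83–298.44 → index 51–100; slope 49/158.61, offset 76.80.
AQI = 51 + 49/158.61·76.80 ≈ 74.73 ⇒ 75.
PM2.5: 97.966 ∈ [0.000, 122.974] ↔ index [0, 50].
0 + (97.966−0.000)·(50−0)/(122.974−0.000) = 0 + 97.966·50/122.974 ≈ 39.83, so AQI = 40.
Sub-indices: NO₂→112, PM10→69, O₃→248, SO₂→75, PM2.5→40. Overall AQI = max = 248; dominant pollutant is O₃.
AQI 248: Very Unhealthy.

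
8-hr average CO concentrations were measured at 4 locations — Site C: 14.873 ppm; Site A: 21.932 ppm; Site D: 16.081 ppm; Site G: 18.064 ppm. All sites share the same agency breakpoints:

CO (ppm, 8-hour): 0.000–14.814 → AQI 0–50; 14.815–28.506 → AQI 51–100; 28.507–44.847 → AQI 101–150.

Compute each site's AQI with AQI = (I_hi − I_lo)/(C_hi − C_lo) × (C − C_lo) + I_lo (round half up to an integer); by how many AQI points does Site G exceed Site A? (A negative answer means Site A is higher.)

Site C 14.873: bracket 14.815–28.506 → index 51–100; slope 49/13.691, offset 0.058.
AQI = 51 + 49/13.691·0.058 ≈ 51.21 ⇒ 51.
Site A: 21.932 ∈ [14.815, 28.506] ↔ index [51, 100].
51 + (21.932−14.815)·(100−51)/(28.506−14.815) = 51 + 7.117·49/13.691 ≈ 76.47, so AQI = 76.
Site D: row 14.815–28.506 (AQI 51–100). (100−51)·(16.081−14.815)/(28.506−14.815) + 51 = 49·1.266/13.691 + 51 ≈ 55.53 → 56.
Site G: row 14.815–28.506 (AQI 51–100). (100−51)·(18.064−14.815)/(28.506−14.815) + 51 = 49·3.249/13.691 + 51 ≈ 62.63 → 63.
AQIs: Site C=51, Site A=76, Site D=56, Site G=63. Site G (63) − Site A (76) = -13.

-13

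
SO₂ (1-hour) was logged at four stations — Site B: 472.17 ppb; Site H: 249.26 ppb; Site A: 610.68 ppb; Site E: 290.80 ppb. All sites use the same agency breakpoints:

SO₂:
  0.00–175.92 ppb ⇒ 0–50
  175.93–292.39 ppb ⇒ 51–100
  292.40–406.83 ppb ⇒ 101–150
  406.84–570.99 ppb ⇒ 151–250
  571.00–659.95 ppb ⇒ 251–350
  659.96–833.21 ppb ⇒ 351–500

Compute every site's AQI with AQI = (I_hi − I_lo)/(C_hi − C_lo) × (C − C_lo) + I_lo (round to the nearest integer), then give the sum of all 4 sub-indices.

Site B: row 406.84–570.99 (AQI 151–250). (250−151)·(472.17−406.84)/(570.99−406.84) + 151 = 99·65.33/164.15 + 151 ≈ 190.40 → 190.
Site H 249.26: bracket 175.93–292.39 → index 51–100; slope 49/116.46, offset 73.33.
AQI = 51 + 49/116.46·73.33 ≈ 81.85 ⇒ 82.
Site A: row 571.00–659.95 (AQI 251–350). (350−251)·(610.68−571.00)/(659.95−571.00) + 251 = 99·39.68/88.95 + 251 ≈ 295.16 → 295.
Site E: row 175.93–292.39 (AQI 51–100). (100−51)·(290.80−175.93)/(292.39−175.93) + 51 = 49·114.87/116.46 + 51 ≈ 99.33 → 99.
AQIs: Site B=190, Site H=82, Site A=295, Site E=99. Sum = 190 + 82 + 295 + 99 = 666.

666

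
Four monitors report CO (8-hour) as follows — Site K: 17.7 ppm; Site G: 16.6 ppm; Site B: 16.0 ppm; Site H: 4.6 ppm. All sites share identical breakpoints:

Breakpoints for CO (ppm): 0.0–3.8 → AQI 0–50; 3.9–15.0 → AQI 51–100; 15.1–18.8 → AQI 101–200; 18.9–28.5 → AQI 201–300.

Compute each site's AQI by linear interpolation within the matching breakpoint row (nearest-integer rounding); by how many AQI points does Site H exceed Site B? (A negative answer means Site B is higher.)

Site K: row 15.1–18.8 (AQI 101–200). (200−101)·(17.7−15.1)/(18.8−15.1) + 101 = 99·2.6/3.7 + 101 ≈ 170.57 → 171.
Site G: 16.6 lies in 15.1–18.8, so I_lo=101, I_hi=200, C_lo=15.1, C_hi=18.8.
(200−101)/(18.8−15.1) × (16.6−15.1) + 101 = 99/3.7 × 1.5 + 101 ≈ 141.14 → 141.
Site B: row 15.1–18.8 (AQI 101–200). (200−101)·(16.0−15.1)/(18.8−15.1) + 101 = 99·0.9/3.7 + 101 ≈ 125.08 → 125.
Site H 4.6: bracket 3.9–15.0 → index 51–100; slope 49/11.1, offset 0.7.
AQI = 51 + 49/11.1·0.7 ≈ 54.09 ⇒ 54.
AQIs: Site K=171, Site G=141, Site B=125, Site H=54. Site H (54) − Site B (125) = -71.

-71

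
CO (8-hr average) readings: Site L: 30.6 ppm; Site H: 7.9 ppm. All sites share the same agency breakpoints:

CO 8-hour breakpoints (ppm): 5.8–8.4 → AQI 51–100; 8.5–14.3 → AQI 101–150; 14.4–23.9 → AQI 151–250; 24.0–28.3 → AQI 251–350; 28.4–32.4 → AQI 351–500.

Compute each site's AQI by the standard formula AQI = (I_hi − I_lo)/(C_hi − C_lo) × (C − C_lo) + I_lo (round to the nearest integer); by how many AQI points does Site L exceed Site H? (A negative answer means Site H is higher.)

Site L 30.6: bracket 28.4–32.4 → index 351–500; slope 149/4.0, offset 2.2.
AQI = 351 + 149/4.0·2.2 ≈ 432.95 ⇒ 433.
Site H: row 5.8–8.4 (AQI 51–100). (100−51)·(7.9−5.8)/(8.4−5.8) + 51 = 49·2.1/2.6 + 51 ≈ 90.58 → 91.
AQIs: Site L=433, Site H=91. Site L (433) − Site H (91) = 342.

342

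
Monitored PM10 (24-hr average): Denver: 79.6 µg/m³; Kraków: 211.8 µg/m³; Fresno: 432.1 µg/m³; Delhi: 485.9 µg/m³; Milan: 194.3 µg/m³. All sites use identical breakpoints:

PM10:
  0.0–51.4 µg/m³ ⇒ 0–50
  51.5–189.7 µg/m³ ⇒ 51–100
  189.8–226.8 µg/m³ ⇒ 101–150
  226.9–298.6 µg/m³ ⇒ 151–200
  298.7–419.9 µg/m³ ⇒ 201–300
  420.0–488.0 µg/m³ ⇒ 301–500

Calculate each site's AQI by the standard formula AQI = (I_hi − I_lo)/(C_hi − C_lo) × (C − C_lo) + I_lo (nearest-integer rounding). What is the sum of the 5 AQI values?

1128

Denver: 79.6 ∈ [51.5, 189.7] ↔ index [51, 100].
51 + (79.6−51.5)·(100−51)/(189.7−51.5) = 51 + 28.1·49/138.2 ≈ 60.96, so AQI = 61.
Kraków: row 189.8–226.8 (AQI 101–150). (150−101)·(211.8−189.8)/(226.8−189.8) + 101 = 49·22.0/37.0 + 101 ≈ 130.14 → 130.
Fresno 432.1: bracket 420.0–488.0 → index 301–500; slope 199/68.0, offset 12.1.
AQI = 301 + 199/68.0·12.1 ≈ 336.41 ⇒ 336.
Delhi 485.9: bracket 420.0–488.0 → index 301–500; slope 199/68.0, offset 65.9.
AQI = 301 + 199/68.0·65.9 ≈ 493.85 ⇒ 494.
Milan: row 189.8–226.8 (AQI 101–150). (150−101)·(194.3−189.8)/(226.8−189.8) + 101 = 49·4.5/37.0 + 101 ≈ 106.96 → 107.
AQIs: Denver=61, Kraków=130, Fresno=336, Delhi=494, Milan=107. Sum = 61 + 130 + 336 + 494 + 107 = 1128.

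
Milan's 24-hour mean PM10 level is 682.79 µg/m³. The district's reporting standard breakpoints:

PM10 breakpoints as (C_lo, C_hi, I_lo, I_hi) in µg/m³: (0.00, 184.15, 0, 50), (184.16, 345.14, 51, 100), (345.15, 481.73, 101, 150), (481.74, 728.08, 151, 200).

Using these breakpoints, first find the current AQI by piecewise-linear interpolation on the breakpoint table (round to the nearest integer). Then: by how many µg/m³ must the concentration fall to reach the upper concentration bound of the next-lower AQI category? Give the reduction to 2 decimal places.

201.06

PM10: 682.79 ∈ [481.74, 728.08] ↔ index [151, 200].
151 + (682.79−481.74)·(200−151)/(728.08−481.74) = 151 + 201.05·49/246.34 ≈ 190.99, so AQI = 191.
Current AQI 191 is in the Unhealthy range (151–200). The next-lower category tops out at AQI 150, whose upper concentration bound is 481.73 µg/m³.
Reduction needed = 682.79 − 481.73 = 201.06 µg/m³.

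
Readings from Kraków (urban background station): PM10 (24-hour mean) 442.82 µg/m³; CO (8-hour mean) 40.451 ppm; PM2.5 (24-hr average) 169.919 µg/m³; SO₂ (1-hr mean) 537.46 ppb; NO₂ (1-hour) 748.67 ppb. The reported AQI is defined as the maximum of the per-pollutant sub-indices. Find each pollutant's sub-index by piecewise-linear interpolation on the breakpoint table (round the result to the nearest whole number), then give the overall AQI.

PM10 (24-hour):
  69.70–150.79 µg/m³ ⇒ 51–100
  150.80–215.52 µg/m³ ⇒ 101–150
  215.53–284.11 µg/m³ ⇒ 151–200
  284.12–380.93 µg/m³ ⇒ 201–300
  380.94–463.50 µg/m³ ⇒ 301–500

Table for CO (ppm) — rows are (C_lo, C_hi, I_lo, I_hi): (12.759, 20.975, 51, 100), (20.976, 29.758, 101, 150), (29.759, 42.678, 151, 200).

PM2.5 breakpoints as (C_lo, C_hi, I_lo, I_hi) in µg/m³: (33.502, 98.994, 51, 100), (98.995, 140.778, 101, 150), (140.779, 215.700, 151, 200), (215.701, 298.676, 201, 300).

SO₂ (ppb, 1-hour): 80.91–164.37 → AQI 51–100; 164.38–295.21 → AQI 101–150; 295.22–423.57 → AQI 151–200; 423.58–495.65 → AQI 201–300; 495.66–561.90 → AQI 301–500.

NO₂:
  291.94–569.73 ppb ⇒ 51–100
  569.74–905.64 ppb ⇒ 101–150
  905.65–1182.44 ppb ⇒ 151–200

450

PM10 442.82: bracket 380.94–463.50 → index 301–500; slope 199/82.56, offset 61.88.
AQI = 301 + 199/82.56·61.88 ≈ 450.15 ⇒ 450.
CO: 40.451 lies in 29.759–42.678, so I_lo=151, I_hi=200, C_lo=29.759, C_hi=42.678.
(200−151)/(42.678−29.759) × (40.451−29.759) + 151 = 49/12.919 × 10.692 + 151 ≈ 191.55 → 192.
PM2.5 169.919: bracket 140.779–215.700 → index 151–200; slope 49/74.921, offset 29.140.
AQI = 151 + 49/74.921·29.140 ≈ 170.06 ⇒ 170.
SO₂: row 495.66–561.90 (AQI 301–500). (500−301)·(537.46−495.66)/(561.90−495.66) + 301 = 199·41.80/66.24 + 301 ≈ 426.58 → 427.
NO₂: 748.67 lies in 569.74–905.64, so I_lo=101, I_hi=150, C_lo=569.74, C_hi=905.64.
(150−101)/(905.64−569.74) × (748.67−569.74) + 101 = 49/335.90 × 178.93 + 101 ≈ 127.10 → 127.
Sub-indices: PM10→450, CO→192, PM2.5→170, SO₂→427, NO₂→127. Overall AQI = max = 450; dominant pollutant is PM10.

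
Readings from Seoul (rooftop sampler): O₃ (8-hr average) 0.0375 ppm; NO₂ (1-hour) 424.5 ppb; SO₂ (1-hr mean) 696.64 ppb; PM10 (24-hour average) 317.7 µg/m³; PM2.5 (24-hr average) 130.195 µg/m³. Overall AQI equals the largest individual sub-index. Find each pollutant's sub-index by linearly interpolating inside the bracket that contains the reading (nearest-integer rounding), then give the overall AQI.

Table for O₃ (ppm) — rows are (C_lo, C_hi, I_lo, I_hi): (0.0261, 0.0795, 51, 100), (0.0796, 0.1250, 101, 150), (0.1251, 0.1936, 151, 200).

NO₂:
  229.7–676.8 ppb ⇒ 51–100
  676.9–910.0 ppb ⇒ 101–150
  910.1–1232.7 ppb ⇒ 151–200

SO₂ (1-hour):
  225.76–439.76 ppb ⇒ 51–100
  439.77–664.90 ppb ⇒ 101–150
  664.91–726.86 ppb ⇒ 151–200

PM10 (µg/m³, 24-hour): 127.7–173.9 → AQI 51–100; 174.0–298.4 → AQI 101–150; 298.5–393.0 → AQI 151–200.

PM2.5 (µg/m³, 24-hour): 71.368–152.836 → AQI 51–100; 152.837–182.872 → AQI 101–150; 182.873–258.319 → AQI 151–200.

O₃: row 0.0261–0.0795 (AQI 51–100). (100−51)·(0.0375−0.0261)/(0.0795−0.0261) + 51 = 49·0.0114/0.0534 + 51 ≈ 61.46 → 61.
NO₂: 424.5 lies in 229.7–676.8, so I_lo=51, I_hi=100, C_lo=229.7, C_hi=676.8.
(100−51)/(676.8−229.7) × (424.5−229.7) + 51 = 49/447.1 × 194.8 + 51 ≈ 72.35 → 72.
SO₂ 696.64: bracket 664.91–726.86 → index 151–200; slope 49/61.95, offset 31.73.
AQI = 151 + 49/61.95·31.73 ≈ 176.10 ⇒ 176.
PM10: 317.7 lies in 298.5–393.0, so I_lo=151, I_hi=200, C_lo=298.5, C_hi=393.0.
(200−151)/(393.0−298.5) × (317.7−298.5) + 151 = 49/94.5 × 19.2 + 151 ≈ 160.96 → 161.
PM2.5: 130.195 lies in 71.368–152.836, so I_lo=51, I_hi=100, C_lo=71.368, C_hi=152.836.
(100−51)/(152.836−71.368) × (130.195−71.368) + 51 = 49/81.468 × 58.827 + 51 ≈ 86.38 → 86.
Sub-indices: O₃→61, NO₂→72, SO₂→176, PM10→161, PM2.5→86. Overall AQI = max = 176; dominant pollutant is SO₂.

176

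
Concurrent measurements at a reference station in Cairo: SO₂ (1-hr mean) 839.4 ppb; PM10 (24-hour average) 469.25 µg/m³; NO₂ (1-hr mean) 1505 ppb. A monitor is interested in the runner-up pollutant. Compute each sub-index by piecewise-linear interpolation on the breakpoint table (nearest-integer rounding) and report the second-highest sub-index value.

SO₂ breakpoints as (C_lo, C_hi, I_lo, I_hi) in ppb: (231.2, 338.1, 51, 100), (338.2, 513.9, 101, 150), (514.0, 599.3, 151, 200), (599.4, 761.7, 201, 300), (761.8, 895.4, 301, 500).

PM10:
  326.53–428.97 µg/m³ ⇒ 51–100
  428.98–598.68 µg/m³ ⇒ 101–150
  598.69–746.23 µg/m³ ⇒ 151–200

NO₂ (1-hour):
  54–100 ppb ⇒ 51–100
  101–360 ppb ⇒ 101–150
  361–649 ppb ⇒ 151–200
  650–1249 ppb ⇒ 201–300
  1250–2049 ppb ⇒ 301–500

SO₂: 839.4 ∈ [761.8, 895.4] ↔ index [301, 500].
301 + (839.4−761.8)·(500−301)/(895.4−761.8) = 301 + 77.6·199/133.6 ≈ 416.59, so AQI = 417.
PM10 469.25: bracket 428.98–598.68 → index 101–150; slope 49/169.70, offset 40.27.
AQI = 101 + 49/169.70·40.27 ≈ 112.63 ⇒ 113.
NO₂: 1505 lies in 1250–2049, so I_lo=301, I_hi=500, C_lo=1250, C_hi=2049.
(500−301)/(2049−1250) × (1505−1250) + 301 = 199/799 × 255 + 301 ≈ 364.51 → 365.
Sub-indices: SO₂→417, PM10→113, NO₂→365. Ranked high→low: 417, 365, 113. Second-highest sub-index = 365.

365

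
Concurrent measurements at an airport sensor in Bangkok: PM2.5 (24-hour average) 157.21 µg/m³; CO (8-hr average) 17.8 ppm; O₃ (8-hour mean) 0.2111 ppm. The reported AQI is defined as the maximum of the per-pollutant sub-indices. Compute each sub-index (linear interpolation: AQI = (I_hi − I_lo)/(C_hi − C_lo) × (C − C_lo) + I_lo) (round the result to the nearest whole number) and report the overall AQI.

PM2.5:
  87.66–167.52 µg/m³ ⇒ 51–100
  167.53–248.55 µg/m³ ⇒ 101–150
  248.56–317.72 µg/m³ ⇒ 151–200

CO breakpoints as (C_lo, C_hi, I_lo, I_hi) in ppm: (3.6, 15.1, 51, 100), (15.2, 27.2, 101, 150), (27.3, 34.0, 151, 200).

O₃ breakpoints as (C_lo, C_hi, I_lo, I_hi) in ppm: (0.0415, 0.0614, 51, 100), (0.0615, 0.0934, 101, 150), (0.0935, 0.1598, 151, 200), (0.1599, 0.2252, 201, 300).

279

PM2.5: row 87.66–167.52 (AQI 51–100). (100−51)·(157.21−87.66)/(167.52−87.66) + 51 = 49·69.55/79.86 + 51 ≈ 93.67 → 94.
CO 17.8: bracket 15.2–27.2 → index 101–150; slope 49/12.0, offset 2.6.
AQI = 101 + 49/12.0·2.6 ≈ 111.62 ⇒ 112.
O₃: 0.2111 ∈ [0.1599, 0.2252] ↔ index [201, 300].
201 + (0.2111−0.1599)·(300−201)/(0.2252−0.1599) = 201 + 0.0512·99/0.0653 ≈ 278.62, so AQI = 279.
Sub-indices: PM2.5→94, CO→112, O₃→279. Overall AQI = max = 279; dominant pollutant is O₃.
AQI 279: Very Unhealthy.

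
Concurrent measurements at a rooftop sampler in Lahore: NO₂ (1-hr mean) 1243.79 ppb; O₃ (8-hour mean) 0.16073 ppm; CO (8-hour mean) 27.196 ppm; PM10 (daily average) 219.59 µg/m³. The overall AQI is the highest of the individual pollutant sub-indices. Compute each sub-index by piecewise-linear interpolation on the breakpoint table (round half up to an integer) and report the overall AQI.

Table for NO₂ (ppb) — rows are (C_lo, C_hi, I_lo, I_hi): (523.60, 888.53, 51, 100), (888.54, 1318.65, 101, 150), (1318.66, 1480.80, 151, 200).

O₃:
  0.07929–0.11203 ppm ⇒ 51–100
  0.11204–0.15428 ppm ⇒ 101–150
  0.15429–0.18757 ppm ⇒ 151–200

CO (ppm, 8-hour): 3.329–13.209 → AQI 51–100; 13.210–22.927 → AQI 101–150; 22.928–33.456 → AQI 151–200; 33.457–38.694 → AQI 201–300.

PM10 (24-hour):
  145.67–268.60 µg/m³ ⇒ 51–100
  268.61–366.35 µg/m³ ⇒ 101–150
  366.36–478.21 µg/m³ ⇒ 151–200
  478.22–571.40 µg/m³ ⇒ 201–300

NO₂: 1243.79 lies in 888.54–1318.65, so I_lo=101, I_hi=150, C_lo=888.54, C_hi=1318.65.
(150−101)/(1318.65−888.54) × (1243.79−888.54) + 101 = 49/430.11 × 355.25 + 101 ≈ 141.47 → 141.
O₃: 0.16073 ∈ [0.15429, 0.18757] ↔ index [151, 200].
151 + (0.16073−0.15429)·(200−151)/(0.18757−0.15429) = 151 + 0.00644·49/0.03328 ≈ 160.48, so AQI = 160.
CO 27.196: bracket 22.928–33.456 → index 151–200; slope 49/10.528, offset 4.268.
AQI = 151 + 49/10.528·4.268 ≈ 170.86 ⇒ 171.
PM10: 219.59 lies in 145.67–268.60, so I_lo=51, I_hi=100, C_lo=145.67, C_hi=268.60.
(100−51)/(268.60−145.67) × (219.59−145.67) + 51 = 49/122.93 × 73.92 + 51 ≈ 80.46 → 80.
Sub-indices: NO₂→141, O₃→160, CO→171, PM10→80. Overall AQI = max = 171; dominant pollutant is CO.
AQI 171: Unhealthy.

171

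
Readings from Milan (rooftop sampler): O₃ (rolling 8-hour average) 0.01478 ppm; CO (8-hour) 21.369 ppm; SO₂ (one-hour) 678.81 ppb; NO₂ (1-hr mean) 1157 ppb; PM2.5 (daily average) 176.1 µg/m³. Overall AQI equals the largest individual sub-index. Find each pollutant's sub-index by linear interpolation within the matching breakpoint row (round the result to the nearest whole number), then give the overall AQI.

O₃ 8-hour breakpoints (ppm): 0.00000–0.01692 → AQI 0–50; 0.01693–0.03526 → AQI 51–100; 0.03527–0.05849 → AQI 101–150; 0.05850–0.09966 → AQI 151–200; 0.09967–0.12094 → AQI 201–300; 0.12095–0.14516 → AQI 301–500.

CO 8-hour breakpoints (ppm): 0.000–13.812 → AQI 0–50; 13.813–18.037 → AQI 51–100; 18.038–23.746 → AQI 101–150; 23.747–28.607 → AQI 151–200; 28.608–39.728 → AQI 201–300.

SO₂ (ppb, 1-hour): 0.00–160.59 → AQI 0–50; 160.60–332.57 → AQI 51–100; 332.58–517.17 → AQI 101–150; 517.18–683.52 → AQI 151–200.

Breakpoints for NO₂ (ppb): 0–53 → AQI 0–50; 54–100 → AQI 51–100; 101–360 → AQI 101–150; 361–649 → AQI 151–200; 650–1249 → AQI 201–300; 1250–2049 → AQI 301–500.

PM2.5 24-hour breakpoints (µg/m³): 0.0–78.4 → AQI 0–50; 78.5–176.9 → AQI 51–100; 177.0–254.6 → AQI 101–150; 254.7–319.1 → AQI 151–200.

285

O₃: row 0.00000–0.01692 (AQI 0–50). (50−0)·(0.01478−0.00000)/(0.01692−0.00000) + 0 = 50·0.01478/0.01692 + 0 ≈ 43.68 → 44.
CO: 21.369 lies in 18.038–23.746, so I_lo=101, I_hi=150, C_lo=18.038, C_hi=23.746.
(150−101)/(23.746−18.038) × (21.369−18.038) + 101 = 49/5.708 × 3.331 + 101 ≈ 129.59 → 130.
SO₂ 678.81: bracket 517.18–683.52 → index 151–200; slope 49/166.34, offset 161.63.
AQI = 151 + 49/166.34·161.63 ≈ 198.61 ⇒ 199.
NO₂ 1157: bracket 650–1249 → index 201–300; slope 99/599, offset 507.
AQI = 201 + 99/599·507 ≈ 284.79 ⇒ 285.
PM2.5: 176.1 lies in 78.5–176.9, so I_lo=51, I_hi=100, C_lo=78.5, C_hi=176.9.
(100−51)/(176.9−78.5) × (176.1−78.5) + 51 = 49/98.4 × 97.6 + 51 ≈ 99.60 → 100.
Sub-indices: O₃→44, CO→130, SO₂→199, NO₂→285, PM2.5→100. Overall AQI = max = 285; dominant pollutant is NO₂.
AQI 285: Very Unhealthy.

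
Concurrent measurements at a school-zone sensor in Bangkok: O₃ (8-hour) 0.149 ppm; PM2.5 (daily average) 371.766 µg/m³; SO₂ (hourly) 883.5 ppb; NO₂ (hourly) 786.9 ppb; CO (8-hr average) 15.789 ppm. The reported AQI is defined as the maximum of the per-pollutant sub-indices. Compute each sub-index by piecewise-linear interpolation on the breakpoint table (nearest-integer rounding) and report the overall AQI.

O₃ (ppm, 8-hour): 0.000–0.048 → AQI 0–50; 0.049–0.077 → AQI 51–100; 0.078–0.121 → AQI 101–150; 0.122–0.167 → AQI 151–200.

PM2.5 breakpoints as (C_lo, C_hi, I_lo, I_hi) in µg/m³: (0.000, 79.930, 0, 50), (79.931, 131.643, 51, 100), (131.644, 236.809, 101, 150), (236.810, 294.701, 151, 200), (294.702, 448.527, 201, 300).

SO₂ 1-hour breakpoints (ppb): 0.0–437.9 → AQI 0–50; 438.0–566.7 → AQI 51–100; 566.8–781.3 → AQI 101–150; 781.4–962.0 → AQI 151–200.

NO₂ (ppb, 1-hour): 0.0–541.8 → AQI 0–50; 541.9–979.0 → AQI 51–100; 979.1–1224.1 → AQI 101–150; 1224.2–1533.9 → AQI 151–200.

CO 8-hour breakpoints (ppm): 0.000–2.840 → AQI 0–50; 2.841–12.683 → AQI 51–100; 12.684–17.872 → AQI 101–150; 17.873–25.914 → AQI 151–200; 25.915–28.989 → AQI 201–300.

O₃: 0.149 ∈ [0.122, 0.167] ↔ index [151, 200].
151 + (0.149−0.122)·(200−151)/(0.167−0.122) = 151 + 0.027·49/0.045 ≈ 180.40, so AQI = 180.
PM2.5: 371.766 ∈ [294.702, 448.527] ↔ index [201, 300].
201 + (371.766−294.702)·(300−201)/(448.527−294.702) = 201 + 77.064·99/153.825 ≈ 250.60, so AQI = 251.
SO₂ 883.5: bracket 781.4–962.0 → index 151–200; slope 49/180.6, offset 102.1.
AQI = 151 + 49/180.6·102.1 ≈ 178.70 ⇒ 179.
NO₂: row 541.9–979.0 (AQI 51–100). (100−51)·(786.9−541.9)/(979.0−541.9) + 51 = 49·245.0/437.1 + 51 ≈ 78.47 → 78.
CO: row 12.684–17.872 (AQI 101–150). (150−101)·(15.789−12.684)/(17.872−12.684) + 101 = 49·3.105/5.188 + 101 ≈ 130.33 → 130.
Sub-indices: O₃→180, PM2.5→251, SO₂→179, NO₂→78, CO→130. Overall AQI = max = 251; dominant pollutant is PM2.5.

251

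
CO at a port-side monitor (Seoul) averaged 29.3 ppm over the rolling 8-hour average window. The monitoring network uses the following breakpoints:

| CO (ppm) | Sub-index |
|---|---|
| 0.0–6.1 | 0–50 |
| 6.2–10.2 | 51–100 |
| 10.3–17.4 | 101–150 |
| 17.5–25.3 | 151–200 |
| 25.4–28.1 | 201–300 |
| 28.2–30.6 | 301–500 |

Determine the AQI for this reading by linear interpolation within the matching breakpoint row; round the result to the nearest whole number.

392

CO: row 28.2–30.6 (AQI 301–500). (500−301)·(29.3−28.2)/(30.6−28.2) + 301 = 199·1.1/2.4 + 301 ≈ 392.21 → 392.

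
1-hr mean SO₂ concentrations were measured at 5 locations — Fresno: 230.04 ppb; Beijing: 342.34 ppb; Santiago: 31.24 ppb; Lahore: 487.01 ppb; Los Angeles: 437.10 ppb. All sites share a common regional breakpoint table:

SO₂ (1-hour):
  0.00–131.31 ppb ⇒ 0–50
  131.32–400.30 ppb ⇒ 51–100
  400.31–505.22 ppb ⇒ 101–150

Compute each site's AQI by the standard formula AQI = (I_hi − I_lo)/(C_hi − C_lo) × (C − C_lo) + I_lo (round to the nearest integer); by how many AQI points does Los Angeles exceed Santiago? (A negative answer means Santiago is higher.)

106

Fresno: row 131.32–400.30 (AQI 51–100). (100−51)·(230.04−131.32)/(400.30−131.32) + 51 = 49·98.72/268.98 + 51 ≈ 68.98 → 69.
Beijing: row 131.32–400.30 (AQI 51–100). (100−51)·(342.34−131.32)/(400.30−131.32) + 51 = 49·211.02/268.98 + 51 ≈ 89.44 → 89.
Santiago 31.24: bracket 0.00–131.31 → index 0–50; slope 50/131.31, offset 31.24.
AQI = 0 + 50/131.31·31.24 ≈ 11.90 ⇒ 12.
Lahore 487.01: bracket 400.31–505.22 → index 101–150; slope 49/104.91, offset 86.70.
AQI = 101 + 49/104.91·86.70 ≈ 141.49 ⇒ 141.
Los Angeles: 437.10 lies in 400.31–505.22, so I_lo=101, I_hi=150, C_lo=400.31, C_hi=505.22.
(150−101)/(505.22−400.31) × (437.10−400.31) + 101 = 49/104.91 × 36.79 + 101 ≈ 118.18 → 118.
AQIs: Fresno=69, Beijing=89, Santiago=12, Lahore=141, Los Angeles=118. Los Angeles (118) − Santiago (12) = 106.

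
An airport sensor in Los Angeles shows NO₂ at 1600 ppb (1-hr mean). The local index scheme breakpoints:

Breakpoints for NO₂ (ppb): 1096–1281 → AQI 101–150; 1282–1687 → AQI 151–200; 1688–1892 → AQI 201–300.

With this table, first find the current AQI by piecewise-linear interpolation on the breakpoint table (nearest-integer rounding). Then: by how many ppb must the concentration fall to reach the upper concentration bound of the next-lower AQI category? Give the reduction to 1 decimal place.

319.0

NO₂: row 1282–1687 (AQI 151–200). (200−151)·(1600−1282)/(1687−1282) + 151 = 49·318/405 + 151 ≈ 189.47 → 189.
Current AQI 189 is in the Unhealthy range (151–200). The next-lower category tops out at AQI 150, whose upper concentration bound is 1281 ppb.
Reduction needed = 1600 − 1281 = 319.0 ppb.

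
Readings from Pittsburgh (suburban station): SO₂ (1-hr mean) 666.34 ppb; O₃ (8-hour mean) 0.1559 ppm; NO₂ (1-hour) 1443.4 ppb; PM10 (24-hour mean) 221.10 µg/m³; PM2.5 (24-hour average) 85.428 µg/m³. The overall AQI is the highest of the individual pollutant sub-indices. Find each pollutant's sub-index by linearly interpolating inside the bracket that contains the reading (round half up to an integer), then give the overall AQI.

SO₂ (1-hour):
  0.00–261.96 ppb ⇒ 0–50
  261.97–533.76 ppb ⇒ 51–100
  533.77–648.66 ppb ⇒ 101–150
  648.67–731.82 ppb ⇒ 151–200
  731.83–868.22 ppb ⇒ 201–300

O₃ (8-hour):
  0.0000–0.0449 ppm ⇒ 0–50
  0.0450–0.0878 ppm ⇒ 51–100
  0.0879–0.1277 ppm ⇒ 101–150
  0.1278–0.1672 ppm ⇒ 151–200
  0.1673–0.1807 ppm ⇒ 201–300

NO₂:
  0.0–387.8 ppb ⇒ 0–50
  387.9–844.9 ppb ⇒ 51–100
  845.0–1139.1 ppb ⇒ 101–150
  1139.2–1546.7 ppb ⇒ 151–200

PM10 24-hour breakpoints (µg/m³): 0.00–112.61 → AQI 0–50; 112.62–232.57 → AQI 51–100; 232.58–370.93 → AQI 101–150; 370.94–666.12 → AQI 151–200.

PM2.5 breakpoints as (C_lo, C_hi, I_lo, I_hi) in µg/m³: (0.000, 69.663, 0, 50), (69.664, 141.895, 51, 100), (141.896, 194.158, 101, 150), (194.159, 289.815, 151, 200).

SO₂: 666.34 lies in 648.67–731.82, so I_lo=151, I_hi=200, C_lo=648.67, C_hi=731.82.
(200−151)/(731.82−648.67) × (666.34−648.67) + 151 = 49/83.15 × 17.67 + 151 ≈ 161.41 → 161.
O₃ 0.1559: bracket 0.1278–0.1672 → index 151–200; slope 49/0.0394, offset 0.0281.
AQI = 151 + 49/0.0394·0.0281 ≈ 185.95 ⇒ 186.
NO₂: row 1139.2–1546.7 (AQI 151–200). (200−151)·(1443.4−1139.2)/(1546.7−1139.2) + 151 = 49·304.2/407.5 + 151 ≈ 187.58 → 188.
PM10: 221.10 ∈ [112.62, 232.57] ↔ index [51, 100].
51 + (221.10−112.62)·(100−51)/(232.57−112.62) = 51 + 108.48·49/119.95 ≈ 95.31, so AQI = 95.
PM2.5: 85.428 lies in 69.664–141.895, so I_lo=51, I_hi=100, C_lo=69.664, C_hi=141.895.
(100−51)/(141.895−69.664) × (85.428−69.664) + 51 = 49/72.231 × 15.764 + 51 ≈ 61.69 → 62.
Sub-indices: SO₂→161, O₃→186, NO₂→188, PM10→95, PM2.5→62. Overall AQI = max = 188; dominant pollutant is NO₂.

188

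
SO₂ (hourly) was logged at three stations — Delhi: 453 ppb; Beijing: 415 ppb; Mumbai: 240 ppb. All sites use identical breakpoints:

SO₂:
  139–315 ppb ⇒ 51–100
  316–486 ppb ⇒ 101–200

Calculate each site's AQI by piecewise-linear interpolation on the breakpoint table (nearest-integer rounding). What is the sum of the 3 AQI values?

419

Delhi: 453 lies in 316–486, so I_lo=101, I_hi=200, C_lo=316, C_hi=486.
(200−101)/(486−316) × (453−316) + 101 = 99/170 × 137 + 101 ≈ 180.78 → 181.
Beijing: row 316–486 (AQI 101–200). (200−101)·(415−316)/(486−316) + 101 = 99·99/170 + 101 ≈ 158.65 → 159.
Mumbai: 240 lies in 139–315, so I_lo=51, I_hi=100, C_lo=139, C_hi=315.
(100−51)/(315−139) × (240−139) + 51 = 49/176 × 101 + 51 ≈ 79.12 → 79.
AQIs: Delhi=181, Beijing=159, Mumbai=79. Sum = 181 + 159 + 79 = 419.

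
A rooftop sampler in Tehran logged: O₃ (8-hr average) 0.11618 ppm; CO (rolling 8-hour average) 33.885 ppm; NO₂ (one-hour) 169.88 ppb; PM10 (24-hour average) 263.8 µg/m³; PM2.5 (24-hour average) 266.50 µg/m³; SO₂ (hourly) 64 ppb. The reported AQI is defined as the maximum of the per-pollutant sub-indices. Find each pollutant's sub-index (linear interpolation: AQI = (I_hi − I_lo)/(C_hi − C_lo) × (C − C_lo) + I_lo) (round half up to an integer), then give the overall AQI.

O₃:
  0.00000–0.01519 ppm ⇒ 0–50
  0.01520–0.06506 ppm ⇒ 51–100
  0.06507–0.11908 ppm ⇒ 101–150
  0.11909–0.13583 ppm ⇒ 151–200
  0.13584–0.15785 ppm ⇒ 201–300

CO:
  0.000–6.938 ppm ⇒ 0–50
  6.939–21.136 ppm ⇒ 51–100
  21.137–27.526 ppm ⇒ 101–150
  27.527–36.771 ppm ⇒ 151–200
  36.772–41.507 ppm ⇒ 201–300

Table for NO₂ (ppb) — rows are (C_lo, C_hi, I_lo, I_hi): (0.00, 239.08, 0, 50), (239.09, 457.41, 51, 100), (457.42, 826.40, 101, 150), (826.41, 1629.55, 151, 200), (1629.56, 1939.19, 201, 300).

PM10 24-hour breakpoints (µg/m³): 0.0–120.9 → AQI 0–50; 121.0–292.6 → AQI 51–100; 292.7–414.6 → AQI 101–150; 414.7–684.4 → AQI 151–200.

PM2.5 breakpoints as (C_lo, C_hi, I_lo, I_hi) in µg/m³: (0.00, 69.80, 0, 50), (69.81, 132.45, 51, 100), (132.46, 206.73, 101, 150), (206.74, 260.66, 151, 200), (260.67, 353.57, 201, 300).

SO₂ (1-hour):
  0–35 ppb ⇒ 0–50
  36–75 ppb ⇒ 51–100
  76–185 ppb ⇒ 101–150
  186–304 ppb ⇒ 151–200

207

O₃ 0.11618: bracket 0.06507–0.11908 → index 101–150; slope 49/0.05401, offset 0.05111.
AQI = 101 + 49/0.05401·0.05111 ≈ 147.37 ⇒ 147.
CO: row 27.527–36.771 (AQI 151–200). (200−151)·(33.885−27.527)/(36.771−27.527) + 151 = 49·6.358/9.244 + 151 ≈ 184.70 → 185.
NO₂: row 0.00–239.08 (AQI 0–50). (50−0)·(169.88−0.00)/(239.08−0.00) + 0 = 50·169.88/239.08 + 0 ≈ 35.53 → 36.
PM10 263.8: bracket 121.0–292.6 → index 51–100; slope 49/171.6, offset 142.8.
AQI = 51 + 49/171.6·142.8 ≈ 91.78 ⇒ 92.
PM2.5: row 260.67–353.57 (AQI 201–300). (300−201)·(266.50−260.67)/(353.57−260.67) + 201 = 99·5.83/92.90 + 201 ≈ 207.21 → 207.
SO₂: row 36–75 (AQI 51–100). (100−51)·(64−36)/(75−36) + 51 = 49·28/39 + 51 ≈ 86.18 → 86.
Sub-indices: O₃→147, CO→185, NO₂→36, PM10→92, PM2.5→207, SO₂→86. Overall AQI = max = 207; dominant pollutant is PM2.5.
AQI 207: Very Unhealthy.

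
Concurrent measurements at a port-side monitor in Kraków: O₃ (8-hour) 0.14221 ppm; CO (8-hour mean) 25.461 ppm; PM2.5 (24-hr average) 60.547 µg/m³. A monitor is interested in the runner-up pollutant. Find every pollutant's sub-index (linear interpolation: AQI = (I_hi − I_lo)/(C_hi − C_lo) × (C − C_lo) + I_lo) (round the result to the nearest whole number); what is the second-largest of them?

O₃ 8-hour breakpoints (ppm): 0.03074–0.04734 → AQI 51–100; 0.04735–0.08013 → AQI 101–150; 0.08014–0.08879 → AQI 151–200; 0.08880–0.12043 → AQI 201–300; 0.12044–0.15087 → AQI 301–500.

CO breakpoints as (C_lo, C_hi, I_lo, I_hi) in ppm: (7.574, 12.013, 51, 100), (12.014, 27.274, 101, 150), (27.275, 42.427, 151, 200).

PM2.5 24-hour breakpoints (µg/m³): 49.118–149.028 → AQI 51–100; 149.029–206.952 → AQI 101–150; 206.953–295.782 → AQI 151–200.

144

O₃: 0.14221 ∈ [0.12044, 0.15087] ↔ index [301, 500].
301 + (0.14221−0.12044)·(500−301)/(0.15087−0.12044) = 301 + 0.02177·199/0.03043 ≈ 443.37, so AQI = 443.
CO: 25.461 ∈ [12.014, 27.274] ↔ index [101, 150].
101 + (25.461−12.014)·(150−101)/(27.274−12.014) = 101 + 13.447·49/15.260 ≈ 144.18, so AQI = 144.
PM2.5 60.547: bracket 49.118–149.028 → index 51–100; slope 49/99.910, offset 11.429.
AQI = 51 + 49/99.910·11.429 ≈ 56.61 ⇒ 57.
Sub-indices: O₃→443, CO→144, PM2.5→57. Ranked high→low: 443, 144, 57. Second-highest sub-index = 144.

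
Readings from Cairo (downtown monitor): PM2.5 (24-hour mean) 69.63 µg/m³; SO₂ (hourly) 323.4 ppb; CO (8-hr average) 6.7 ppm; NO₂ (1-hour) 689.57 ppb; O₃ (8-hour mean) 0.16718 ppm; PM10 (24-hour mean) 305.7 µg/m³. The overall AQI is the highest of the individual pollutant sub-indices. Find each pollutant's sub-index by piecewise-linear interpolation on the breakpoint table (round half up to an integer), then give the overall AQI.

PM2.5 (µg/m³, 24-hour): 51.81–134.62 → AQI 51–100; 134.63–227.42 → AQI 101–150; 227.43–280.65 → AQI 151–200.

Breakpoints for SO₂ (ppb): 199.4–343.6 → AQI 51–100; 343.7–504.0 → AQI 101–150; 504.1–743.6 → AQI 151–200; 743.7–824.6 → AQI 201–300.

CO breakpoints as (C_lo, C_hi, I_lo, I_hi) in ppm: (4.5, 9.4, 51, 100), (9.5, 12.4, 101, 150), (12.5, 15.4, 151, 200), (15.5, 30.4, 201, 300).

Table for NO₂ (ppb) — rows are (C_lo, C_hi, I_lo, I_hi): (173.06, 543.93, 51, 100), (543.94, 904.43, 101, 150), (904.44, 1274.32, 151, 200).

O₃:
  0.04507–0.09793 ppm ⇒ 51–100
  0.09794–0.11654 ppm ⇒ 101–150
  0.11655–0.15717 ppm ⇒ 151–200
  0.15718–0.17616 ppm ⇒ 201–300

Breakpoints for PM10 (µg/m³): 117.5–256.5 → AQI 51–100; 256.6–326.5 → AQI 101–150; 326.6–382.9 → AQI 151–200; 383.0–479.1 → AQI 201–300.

PM2.5: row 51.81–134.62 (AQI 51–100). (100−51)·(69.63−51.81)/(134.62−51.81) + 51 = 49·17.82/82.81 + 51 ≈ 61.54 → 62.
SO₂ 323.4: bracket 199.4–343.6 → index 51–100; slope 49/144.2, offset 124.0.
AQI = 51 + 49/144.2·124.0 ≈ 93.14 ⇒ 93.
CO: 6.7 lies in 4.5–9.4, so I_lo=51, I_hi=100, C_lo=4.5, C_hi=9.4.
(100−51)/(9.4−4.5) × (6.7−4.5) + 51 = 49/4.9 × 2.2 + 51 ≈ 73.00 → 73.
NO₂: row 543.94–904.43 (AQI 101–150). (150−101)·(689.57−543.94)/(904.43−543.94) + 101 = 49·145.63/360.49 + 101 ≈ 120.79 → 121.
O₃: row 0.15718–0.17616 (AQI 201–300). (300−201)·(0.16718−0.15718)/(0.17616−0.15718) + 201 = 99·0.01000/0.01898 + 201 ≈ 253.16 → 253.
PM10 305.7: bracket 256.6–326.5 → index 101–150; slope 49/69.9, offset 49.1.
AQI = 101 + 49/69.9·49.1 ≈ 135.42 ⇒ 135.
Sub-indices: PM2.5→62, SO₂→93, CO→73, NO₂→121, O₃→253, PM10→135. Overall AQI = max = 253; dominant pollutant is O₃.
AQI 253: Very Unhealthy.

253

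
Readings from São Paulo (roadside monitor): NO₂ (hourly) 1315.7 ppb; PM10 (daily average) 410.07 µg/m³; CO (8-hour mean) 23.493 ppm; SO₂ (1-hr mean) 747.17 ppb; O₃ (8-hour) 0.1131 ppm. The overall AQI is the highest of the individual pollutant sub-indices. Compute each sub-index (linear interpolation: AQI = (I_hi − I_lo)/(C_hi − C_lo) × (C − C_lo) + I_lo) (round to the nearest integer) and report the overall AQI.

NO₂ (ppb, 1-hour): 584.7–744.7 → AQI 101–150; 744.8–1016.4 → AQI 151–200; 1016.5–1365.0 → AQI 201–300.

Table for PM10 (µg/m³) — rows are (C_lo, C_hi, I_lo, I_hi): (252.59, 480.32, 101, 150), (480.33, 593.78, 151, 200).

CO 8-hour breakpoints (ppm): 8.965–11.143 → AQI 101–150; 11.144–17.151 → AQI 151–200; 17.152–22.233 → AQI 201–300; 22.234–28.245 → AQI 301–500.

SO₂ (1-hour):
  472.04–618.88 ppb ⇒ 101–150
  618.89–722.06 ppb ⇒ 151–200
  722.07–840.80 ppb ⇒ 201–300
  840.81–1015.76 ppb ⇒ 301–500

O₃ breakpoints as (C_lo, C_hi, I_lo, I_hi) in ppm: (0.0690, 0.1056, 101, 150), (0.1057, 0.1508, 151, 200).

NO₂: 1315.7 lies in 1016.5–1365.0, so I_lo=201, I_hi=300, C_lo=1016.5, C_hi=1365.0.
(300−201)/(1365.0−1016.5) × (1315.7−1016.5) + 201 = 99/348.5 × 299.2 + 201 ≈ 286.00 → 286.
PM10 410.07: bracket 252.59–480.32 → index 101–150; slope 49/227.73, offset 157.48.
AQI = 101 + 49/227.73·157.48 ≈ 134.88 ⇒ 135.
CO 23.493: bracket 22.234–28.245 → index 301–500; slope 199/6.011, offset 1.259.
AQI = 301 + 199/6.011·1.259 ≈ 342.68 ⇒ 343.
SO₂: 747.17 ∈ [722.07, 840.80] ↔ index [201, 300].
201 + (747.17−722.07)·(300−201)/(840.80−722.07) = 201 + 25.10·99/118.73 ≈ 221.93, so AQI = 222.
O₃: row 0.1057–0.1508 (AQI 151–200). (200−151)·(0.1131−0.1057)/(0.1508−0.1057) + 151 = 49·0.0074/0.0451 + 151 ≈ 159.04 → 159.
Sub-indices: NO₂→286, PM10→135, CO→343, SO₂→222, O₃→159. Overall AQI = max = 343; dominant pollutant is CO.

343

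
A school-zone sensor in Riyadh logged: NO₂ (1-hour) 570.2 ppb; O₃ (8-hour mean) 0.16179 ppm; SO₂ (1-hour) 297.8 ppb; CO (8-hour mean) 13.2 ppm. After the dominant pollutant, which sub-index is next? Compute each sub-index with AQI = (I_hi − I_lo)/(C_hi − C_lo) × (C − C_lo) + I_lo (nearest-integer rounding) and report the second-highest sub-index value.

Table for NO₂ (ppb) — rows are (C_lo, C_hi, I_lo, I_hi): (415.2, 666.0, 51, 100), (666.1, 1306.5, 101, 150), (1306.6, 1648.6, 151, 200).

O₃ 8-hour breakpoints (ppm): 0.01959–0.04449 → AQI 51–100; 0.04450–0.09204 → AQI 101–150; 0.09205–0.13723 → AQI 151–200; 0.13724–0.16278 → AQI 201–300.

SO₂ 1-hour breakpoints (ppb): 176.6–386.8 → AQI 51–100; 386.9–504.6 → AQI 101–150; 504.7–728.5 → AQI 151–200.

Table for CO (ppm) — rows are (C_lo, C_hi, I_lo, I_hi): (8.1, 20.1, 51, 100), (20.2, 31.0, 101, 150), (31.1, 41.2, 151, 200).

NO₂ 570.2: bracket 415.2–666.0 → index 51–100; slope 49/250.8, offset 155.0.
AQI = 51 + 49/250.8·155.0 ≈ 81.28 ⇒ 81.
O₃: 0.16179 lies in 0.13724–0.16278, so I_lo=201, I_hi=300, C_lo=0.13724, C_hi=0.16278.
(300−201)/(0.16278−0.13724) × (0.16179−0.13724) + 201 = 99/0.02554 × 0.02455 + 201 ≈ 296.16 → 296.
SO₂ 297.8: bracket 176.6–386.8 → index 51–100; slope 49/210.2, offset 121.2.
AQI = 51 + 49/210.2·121.2 ≈ 79.25 ⇒ 79.
CO 13.2: bracket 8.1–20.1 → index 51–100; slope 49/12.0, offset 5.1.
AQI = 51 + 49/12.0·5.1 ≈ 71.83 ⇒ 72.
Sub-indices: NO₂→81, O₃→296, SO₂→79, CO→72. Ranked high→low: 296, 81, 79, 72. Second-highest sub-index = 81.

81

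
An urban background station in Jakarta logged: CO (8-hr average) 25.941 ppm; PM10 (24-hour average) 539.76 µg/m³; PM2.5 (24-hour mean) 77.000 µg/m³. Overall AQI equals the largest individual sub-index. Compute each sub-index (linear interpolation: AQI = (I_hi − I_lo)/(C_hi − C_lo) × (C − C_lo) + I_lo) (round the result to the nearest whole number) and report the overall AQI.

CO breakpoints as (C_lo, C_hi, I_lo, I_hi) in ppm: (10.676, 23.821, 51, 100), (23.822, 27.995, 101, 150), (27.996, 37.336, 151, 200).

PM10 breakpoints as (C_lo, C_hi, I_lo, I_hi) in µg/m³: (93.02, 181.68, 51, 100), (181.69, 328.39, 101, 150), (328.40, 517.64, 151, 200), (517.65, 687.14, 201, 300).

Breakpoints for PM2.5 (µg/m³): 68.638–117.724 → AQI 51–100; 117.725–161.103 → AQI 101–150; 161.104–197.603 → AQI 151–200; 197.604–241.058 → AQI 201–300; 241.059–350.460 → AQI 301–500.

214

CO: 25.941 lies in 23.822–27.995, so I_lo=101, I_hi=150, C_lo=23.822, C_hi=27.995.
(150−101)/(27.995−23.822) × (25.941−23.822) + 101 = 49/4.173 × 2.119 + 101 ≈ 125.88 → 126.
PM10: row 517.65–687.14 (AQI 201–300). (300−201)·(539.76−517.65)/(687.14−517.65) + 201 = 99·22.11/169.49 + 201 ≈ 213.91 → 214.
PM2.5: 77.000 ∈ [68.638, 117.724] ↔ index [51, 100].
51 + (77.000−68.638)·(100−51)/(117.724−68.638) = 51 + 8.362·49/49.086 ≈ 59.35, so AQI = 59.
Sub-indices: CO→126, PM10→214, PM2.5→59. Overall AQI = max = 214; dominant pollutant is PM10.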